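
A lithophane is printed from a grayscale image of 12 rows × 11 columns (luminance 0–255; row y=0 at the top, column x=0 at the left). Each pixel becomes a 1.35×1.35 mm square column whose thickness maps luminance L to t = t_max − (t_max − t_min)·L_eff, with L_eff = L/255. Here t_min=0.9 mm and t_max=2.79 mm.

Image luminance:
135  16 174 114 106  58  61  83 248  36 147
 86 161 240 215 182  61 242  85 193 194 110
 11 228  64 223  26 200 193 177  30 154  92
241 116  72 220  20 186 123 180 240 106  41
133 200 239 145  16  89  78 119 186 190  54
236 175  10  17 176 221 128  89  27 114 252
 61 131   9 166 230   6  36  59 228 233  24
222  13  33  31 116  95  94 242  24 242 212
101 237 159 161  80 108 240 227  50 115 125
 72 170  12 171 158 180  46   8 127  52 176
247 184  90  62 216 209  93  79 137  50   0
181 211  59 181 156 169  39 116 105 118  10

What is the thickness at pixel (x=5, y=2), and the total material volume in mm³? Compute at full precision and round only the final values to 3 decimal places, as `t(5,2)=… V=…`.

span = t_max - t_min = 2.79 - 0.9 = 1.890
L(5,2) = 200, L_eff = 200/255 = 0.784314
t(5,2) = 2.79 - 1.890·0.784314 = 1.308
Σt over all 12·11 pixels = 1036683/4250 ≈ 243.9254118
V = pitch²·Σt = 1.35²·1036683/4250 = 444.554

t(5,2)=1.308 V=444.554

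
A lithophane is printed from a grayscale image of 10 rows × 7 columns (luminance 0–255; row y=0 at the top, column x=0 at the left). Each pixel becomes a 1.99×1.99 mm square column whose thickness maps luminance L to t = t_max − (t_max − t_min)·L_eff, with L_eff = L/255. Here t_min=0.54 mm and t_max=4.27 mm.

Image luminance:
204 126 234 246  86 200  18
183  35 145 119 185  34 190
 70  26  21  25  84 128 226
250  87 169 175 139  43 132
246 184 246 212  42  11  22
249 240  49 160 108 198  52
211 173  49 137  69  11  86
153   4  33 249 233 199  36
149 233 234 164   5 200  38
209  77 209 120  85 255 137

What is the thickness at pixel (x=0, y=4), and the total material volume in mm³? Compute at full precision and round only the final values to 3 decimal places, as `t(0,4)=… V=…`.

span = t_max - t_min = 4.27 - 0.54 = 3.730
L(0,4) = 246, L_eff = 246/255 = 0.964706
t(0,4) = 4.27 - 3.730·0.964706 = 0.672
Σt over all 10·7 pixels = 1377263/8500 ≈ 162.0309412
V = pitch²·Σt = 1.99²·1377263/8500 = 641.659

t(0,4)=0.672 V=641.659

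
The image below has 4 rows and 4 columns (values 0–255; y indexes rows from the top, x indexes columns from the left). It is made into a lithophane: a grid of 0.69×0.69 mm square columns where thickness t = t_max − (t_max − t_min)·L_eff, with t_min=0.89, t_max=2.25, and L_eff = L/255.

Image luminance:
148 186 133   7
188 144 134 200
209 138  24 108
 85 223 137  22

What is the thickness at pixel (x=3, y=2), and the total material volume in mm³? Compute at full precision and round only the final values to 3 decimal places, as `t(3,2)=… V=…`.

t(3,2)=1.674 V=11.843

span = t_max - t_min = 2.25 - 0.89 = 1.360
L(3,2) = 108, L_eff = 108/255 = 0.423529
t(3,2) = 2.25 - 1.360·0.423529 = 1.674
Σt over all 4·4 pixels = 9328/375 ≈ 24.8746667
V = pitch²·Σt = 0.69²·9328/375 = 11.843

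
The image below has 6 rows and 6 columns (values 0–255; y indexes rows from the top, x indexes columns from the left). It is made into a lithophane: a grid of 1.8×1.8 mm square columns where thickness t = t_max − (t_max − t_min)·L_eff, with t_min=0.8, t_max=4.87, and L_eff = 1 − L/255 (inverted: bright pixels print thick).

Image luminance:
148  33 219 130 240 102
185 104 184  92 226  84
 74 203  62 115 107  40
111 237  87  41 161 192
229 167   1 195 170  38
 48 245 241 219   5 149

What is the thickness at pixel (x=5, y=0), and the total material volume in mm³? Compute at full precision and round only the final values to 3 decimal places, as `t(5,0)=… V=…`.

span = t_max - t_min = 4.87 - 0.8 = 4.070
L(5,0) = 102, L_eff = 1 - 102/255 = 0.600000 (inverted)
t(5,0) = 4.87 - 4.070·0.600000 = 2.428
Σt over all 6·6 pixels = 226849/2125 ≈ 106.7524706
V = pitch²·Σt = 1.8²·226849/2125 = 345.878

t(5,0)=2.428 V=345.878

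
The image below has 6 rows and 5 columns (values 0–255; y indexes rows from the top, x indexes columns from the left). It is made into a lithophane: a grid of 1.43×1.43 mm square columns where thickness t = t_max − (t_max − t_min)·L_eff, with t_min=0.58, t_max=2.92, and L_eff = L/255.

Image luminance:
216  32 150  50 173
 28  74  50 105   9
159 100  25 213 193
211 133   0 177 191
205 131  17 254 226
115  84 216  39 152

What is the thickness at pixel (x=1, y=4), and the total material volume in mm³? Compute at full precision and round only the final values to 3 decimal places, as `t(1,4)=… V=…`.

span = t_max - t_min = 2.92 - 0.58 = 2.340
L(1,4) = 131, L_eff = 131/255 = 0.513725
t(1,4) = 2.92 - 2.340·0.513725 = 1.718
Σt over all 6·5 pixels = 113454/2125 ≈ 53.3901176
V = pitch²·Σt = 1.43²·113454/2125 = 109.177

t(1,4)=1.718 V=109.177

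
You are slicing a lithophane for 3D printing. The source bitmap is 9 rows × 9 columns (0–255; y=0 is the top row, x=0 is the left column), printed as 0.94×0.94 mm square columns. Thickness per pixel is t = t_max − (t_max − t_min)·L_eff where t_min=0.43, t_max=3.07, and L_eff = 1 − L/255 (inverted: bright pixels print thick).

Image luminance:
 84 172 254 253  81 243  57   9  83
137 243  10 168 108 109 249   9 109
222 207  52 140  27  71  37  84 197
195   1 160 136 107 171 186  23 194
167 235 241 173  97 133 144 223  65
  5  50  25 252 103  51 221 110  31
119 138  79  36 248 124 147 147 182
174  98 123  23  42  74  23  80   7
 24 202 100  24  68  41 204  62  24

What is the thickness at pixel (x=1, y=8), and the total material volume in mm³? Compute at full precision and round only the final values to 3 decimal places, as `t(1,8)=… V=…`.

span = t_max - t_min = 3.07 - 0.43 = 2.640
L(1,8) = 202, L_eff = 1 - 202/255 = 0.207843 (inverted)
t(1,8) = 3.07 - 2.640·0.207843 = 2.521
Σt over all 9·9 pixels = 1134431/8500 ≈ 133.4624706
V = pitch²·Σt = 0.94²·1134431/8500 = 117.927

t(1,8)=2.521 V=117.927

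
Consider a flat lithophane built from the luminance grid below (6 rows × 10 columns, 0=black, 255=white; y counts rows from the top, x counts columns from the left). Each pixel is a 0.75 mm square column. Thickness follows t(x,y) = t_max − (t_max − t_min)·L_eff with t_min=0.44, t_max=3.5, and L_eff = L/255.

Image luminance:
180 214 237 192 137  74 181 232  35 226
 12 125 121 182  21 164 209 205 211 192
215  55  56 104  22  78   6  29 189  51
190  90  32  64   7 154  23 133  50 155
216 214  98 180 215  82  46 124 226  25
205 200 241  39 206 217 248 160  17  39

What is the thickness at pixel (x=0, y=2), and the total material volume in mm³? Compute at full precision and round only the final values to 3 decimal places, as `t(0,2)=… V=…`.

t(0,2)=0.920 V=65.131

span = t_max - t_min = 3.5 - 0.44 = 3.060
L(0,2) = 215, L_eff = 215/255 = 0.843137
t(0,2) = 3.5 - 3.060·0.843137 = 0.920
Σt over all 6·10 pixels = 115.788
V = pitch²·Σt = 0.75²·115.788 = 65.131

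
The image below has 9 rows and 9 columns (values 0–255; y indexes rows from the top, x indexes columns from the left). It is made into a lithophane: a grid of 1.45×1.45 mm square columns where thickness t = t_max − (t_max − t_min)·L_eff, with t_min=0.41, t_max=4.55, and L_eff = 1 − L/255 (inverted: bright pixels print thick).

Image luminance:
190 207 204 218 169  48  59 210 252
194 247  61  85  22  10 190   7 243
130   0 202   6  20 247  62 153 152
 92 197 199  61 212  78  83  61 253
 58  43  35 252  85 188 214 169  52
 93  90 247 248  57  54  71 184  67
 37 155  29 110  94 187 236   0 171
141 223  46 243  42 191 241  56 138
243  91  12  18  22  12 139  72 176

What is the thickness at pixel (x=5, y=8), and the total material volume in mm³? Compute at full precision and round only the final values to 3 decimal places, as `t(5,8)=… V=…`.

t(5,8)=0.605 V=416.496

span = t_max - t_min = 4.55 - 0.41 = 4.140
L(5,8) = 12, L_eff = 1 - 12/255 = 0.952941 (inverted)
t(5,8) = 4.55 - 4.140·0.952941 = 0.605
Σt over all 9·9 pixels = 1683813/8500 ≈ 198.0956471
V = pitch²·Σt = 1.45²·1683813/8500 = 416.496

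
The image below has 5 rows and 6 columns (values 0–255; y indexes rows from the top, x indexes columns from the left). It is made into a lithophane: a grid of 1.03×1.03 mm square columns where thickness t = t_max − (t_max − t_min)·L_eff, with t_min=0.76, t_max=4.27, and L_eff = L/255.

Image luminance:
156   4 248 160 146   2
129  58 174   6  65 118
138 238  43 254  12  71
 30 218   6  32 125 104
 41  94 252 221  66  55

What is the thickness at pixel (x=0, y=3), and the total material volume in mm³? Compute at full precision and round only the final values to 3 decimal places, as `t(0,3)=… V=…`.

t(0,3)=3.857 V=88.208

span = t_max - t_min = 4.27 - 0.76 = 3.510
L(0,3) = 30, L_eff = 30/255 = 0.117647
t(0,3) = 4.27 - 3.510·0.117647 = 3.857
Σt over all 5·6 pixels = 176682/2125 ≈ 83.1444706
V = pitch²·Σt = 1.03²·176682/2125 = 88.208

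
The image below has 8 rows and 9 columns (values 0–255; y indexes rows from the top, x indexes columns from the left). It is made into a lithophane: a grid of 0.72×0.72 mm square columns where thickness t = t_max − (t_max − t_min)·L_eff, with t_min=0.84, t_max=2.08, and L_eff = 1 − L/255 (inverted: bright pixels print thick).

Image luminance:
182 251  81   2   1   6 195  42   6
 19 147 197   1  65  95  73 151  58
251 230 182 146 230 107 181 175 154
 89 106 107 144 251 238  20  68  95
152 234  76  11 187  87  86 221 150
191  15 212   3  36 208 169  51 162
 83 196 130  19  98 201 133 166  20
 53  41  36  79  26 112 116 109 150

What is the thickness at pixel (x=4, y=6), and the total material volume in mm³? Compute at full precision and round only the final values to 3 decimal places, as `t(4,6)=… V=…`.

t(4,6)=1.317 V=52.440

span = t_max - t_min = 2.08 - 0.84 = 1.240
L(4,6) = 98, L_eff = 1 - 98/255 = 0.615686 (inverted)
t(4,6) = 2.08 - 1.240·0.615686 = 1.317
Σt over all 8·9 pixels = 5159/51 ≈ 101.1568627
V = pitch²·Σt = 0.72²·5159/51 = 52.440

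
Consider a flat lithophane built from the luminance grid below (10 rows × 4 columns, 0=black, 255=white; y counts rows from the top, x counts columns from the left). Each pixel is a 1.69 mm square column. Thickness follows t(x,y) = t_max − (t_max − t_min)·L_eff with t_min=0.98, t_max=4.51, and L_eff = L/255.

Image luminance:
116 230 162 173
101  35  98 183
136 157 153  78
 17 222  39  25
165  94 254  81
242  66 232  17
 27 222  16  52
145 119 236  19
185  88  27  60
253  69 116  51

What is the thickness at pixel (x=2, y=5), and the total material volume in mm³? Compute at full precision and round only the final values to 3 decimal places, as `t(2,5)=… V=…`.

span = t_max - t_min = 4.51 - 0.98 = 3.530
L(2,5) = 232, L_eff = 232/255 = 0.909804
t(2,5) = 4.51 - 3.530·0.909804 = 1.298
Σt over all 10·4 pixels = 973189/8500 ≈ 114.4928235
V = pitch²·Σt = 1.69²·973189/8500 = 327.003

t(2,5)=1.298 V=327.003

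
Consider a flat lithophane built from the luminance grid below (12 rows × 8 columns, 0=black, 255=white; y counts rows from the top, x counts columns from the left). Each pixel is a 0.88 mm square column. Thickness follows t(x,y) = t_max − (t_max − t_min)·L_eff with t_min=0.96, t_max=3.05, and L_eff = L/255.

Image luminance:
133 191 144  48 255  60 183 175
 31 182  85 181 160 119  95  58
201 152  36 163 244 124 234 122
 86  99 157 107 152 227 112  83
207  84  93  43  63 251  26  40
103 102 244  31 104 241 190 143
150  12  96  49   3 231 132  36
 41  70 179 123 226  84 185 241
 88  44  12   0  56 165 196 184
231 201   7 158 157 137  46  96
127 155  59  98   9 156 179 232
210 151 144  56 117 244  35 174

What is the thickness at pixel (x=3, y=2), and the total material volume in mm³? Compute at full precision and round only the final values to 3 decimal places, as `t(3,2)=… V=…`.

span = t_max - t_min = 3.05 - 0.96 = 2.090
L(3,2) = 163, L_eff = 163/255 = 0.639216
t(3,2) = 3.05 - 2.090·0.639216 = 1.714
Σt over all 12·8 pixels = 2463943/12750 ≈ 193.2504314
V = pitch²·Σt = 0.88²·2463943/12750 = 149.653

t(3,2)=1.714 V=149.653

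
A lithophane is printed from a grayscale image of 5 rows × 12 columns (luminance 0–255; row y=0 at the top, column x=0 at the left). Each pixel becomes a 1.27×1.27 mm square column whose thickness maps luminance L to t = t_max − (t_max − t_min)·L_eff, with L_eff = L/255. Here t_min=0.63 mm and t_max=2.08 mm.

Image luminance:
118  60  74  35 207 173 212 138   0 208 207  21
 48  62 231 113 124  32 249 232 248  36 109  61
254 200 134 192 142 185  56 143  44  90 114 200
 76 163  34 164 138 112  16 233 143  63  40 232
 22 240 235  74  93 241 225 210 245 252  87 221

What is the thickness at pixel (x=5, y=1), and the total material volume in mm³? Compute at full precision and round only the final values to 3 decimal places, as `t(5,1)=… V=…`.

t(5,1)=1.898 V=125.066

span = t_max - t_min = 2.08 - 0.63 = 1.450
L(5,1) = 32, L_eff = 32/255 = 0.125490
t(5,1) = 2.08 - 1.450·0.125490 = 1.898
Σt over all 5·12 pixels = 395461/5100 ≈ 77.5413725
V = pitch²·Σt = 1.27²·395461/5100 = 125.066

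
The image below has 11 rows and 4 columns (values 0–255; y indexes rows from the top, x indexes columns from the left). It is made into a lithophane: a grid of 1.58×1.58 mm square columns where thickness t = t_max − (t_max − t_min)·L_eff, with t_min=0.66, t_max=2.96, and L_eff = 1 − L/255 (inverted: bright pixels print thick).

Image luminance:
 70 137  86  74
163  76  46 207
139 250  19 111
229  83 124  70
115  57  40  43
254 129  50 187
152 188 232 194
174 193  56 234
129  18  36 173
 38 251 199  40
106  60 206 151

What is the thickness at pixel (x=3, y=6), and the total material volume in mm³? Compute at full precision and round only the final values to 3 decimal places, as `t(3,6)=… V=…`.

t(3,6)=2.410 V=198.340

span = t_max - t_min = 2.96 - 0.66 = 2.300
L(3,6) = 194, L_eff = 1 - 194/255 = 0.239216 (inverted)
t(3,6) = 2.96 - 2.300·0.239216 = 2.410
Σt over all 11·4 pixels = 67533/850 ≈ 79.4505882
V = pitch²·Σt = 1.58²·67533/850 = 198.340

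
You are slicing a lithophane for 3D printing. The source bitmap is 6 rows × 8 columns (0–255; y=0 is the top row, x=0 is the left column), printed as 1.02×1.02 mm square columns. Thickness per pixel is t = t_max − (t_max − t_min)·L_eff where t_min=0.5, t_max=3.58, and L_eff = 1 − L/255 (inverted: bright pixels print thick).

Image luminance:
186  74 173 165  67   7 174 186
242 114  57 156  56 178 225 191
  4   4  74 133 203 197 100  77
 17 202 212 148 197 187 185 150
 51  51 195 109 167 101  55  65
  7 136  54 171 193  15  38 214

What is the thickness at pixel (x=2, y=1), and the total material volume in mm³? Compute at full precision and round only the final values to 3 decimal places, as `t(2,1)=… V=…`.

t(2,1)=1.188 V=99.903

span = t_max - t_min = 3.58 - 0.5 = 3.080
L(2,1) = 57, L_eff = 1 - 57/255 = 0.776471 (inverted)
t(2,1) = 3.58 - 3.080·0.776471 = 1.188
Σt over all 6·8 pixels = 612151/6375 ≈ 96.0236863
V = pitch²·Σt = 1.02²·612151/6375 = 99.903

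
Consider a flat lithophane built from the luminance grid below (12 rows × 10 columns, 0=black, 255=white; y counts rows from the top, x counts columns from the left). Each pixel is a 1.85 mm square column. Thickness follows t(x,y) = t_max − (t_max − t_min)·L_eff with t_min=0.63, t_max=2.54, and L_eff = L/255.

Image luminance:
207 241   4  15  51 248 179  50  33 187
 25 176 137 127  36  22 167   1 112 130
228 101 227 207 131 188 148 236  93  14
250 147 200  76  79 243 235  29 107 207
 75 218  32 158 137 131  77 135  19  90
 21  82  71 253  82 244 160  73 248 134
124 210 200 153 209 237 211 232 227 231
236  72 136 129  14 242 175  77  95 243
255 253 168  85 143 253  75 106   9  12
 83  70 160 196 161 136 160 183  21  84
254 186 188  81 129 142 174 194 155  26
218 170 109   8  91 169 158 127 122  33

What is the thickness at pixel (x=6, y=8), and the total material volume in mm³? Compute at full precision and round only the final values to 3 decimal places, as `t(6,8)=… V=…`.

t(6,8)=1.978 V=619.326

span = t_max - t_min = 2.54 - 0.63 = 1.910
L(6,8) = 75, L_eff = 75/255 = 0.294118
t(6,8) = 2.54 - 1.910·0.294118 = 1.978
Σt over all 12·10 pixels = 2307203/12750 ≈ 180.9570980
V = pitch²·Σt = 1.85²·2307203/12750 = 619.326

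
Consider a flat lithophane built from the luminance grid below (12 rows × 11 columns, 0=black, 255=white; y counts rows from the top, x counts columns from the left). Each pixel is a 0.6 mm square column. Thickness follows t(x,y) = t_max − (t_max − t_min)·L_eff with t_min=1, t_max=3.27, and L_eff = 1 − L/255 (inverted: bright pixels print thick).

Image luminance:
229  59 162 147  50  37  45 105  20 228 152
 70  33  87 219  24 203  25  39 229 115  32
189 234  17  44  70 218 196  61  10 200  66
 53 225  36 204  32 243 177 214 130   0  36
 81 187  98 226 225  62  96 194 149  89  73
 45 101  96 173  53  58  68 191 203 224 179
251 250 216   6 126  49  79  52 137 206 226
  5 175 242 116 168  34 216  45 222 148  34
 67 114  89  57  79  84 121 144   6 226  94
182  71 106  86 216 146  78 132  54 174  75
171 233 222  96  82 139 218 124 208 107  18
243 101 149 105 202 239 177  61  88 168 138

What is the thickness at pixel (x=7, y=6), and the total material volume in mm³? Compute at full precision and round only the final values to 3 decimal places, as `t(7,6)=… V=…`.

t(7,6)=1.463 V=100.491

span = t_max - t_min = 3.27 - 1 = 2.270
L(7,6) = 52, L_eff = 1 - 52/255 = 0.796078 (inverted)
t(7,6) = 3.27 - 2.270·0.796078 = 1.463
Σt over all 12·11 pixels = 7118083/25500 ≈ 279.1405098
V = pitch²·Σt = 0.6²·7118083/25500 = 100.491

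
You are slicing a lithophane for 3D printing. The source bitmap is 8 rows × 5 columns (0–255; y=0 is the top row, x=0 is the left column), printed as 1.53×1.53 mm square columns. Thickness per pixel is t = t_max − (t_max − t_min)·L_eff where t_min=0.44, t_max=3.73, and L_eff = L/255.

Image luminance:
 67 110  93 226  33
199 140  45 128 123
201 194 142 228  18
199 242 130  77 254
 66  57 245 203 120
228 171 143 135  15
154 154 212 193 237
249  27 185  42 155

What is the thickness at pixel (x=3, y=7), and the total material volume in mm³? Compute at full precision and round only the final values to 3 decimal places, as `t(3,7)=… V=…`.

t(3,7)=3.188 V=172.881

span = t_max - t_min = 3.73 - 0.44 = 3.290
L(3,7) = 42, L_eff = 42/255 = 0.164706
t(3,7) = 3.73 - 3.290·0.164706 = 3.188
Σt over all 8·5 pixels = 94162/1275 ≈ 73.8525490
V = pitch²·Σt = 1.53²·94162/1275 = 172.881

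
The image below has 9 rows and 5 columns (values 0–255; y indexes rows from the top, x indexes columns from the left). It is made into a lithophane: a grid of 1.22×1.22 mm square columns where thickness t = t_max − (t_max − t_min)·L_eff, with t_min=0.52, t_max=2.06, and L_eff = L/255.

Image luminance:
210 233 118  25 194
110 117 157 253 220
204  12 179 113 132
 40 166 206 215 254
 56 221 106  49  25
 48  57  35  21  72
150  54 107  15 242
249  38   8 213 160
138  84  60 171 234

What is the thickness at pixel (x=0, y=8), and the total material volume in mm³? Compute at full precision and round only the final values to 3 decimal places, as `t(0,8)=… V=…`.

span = t_max - t_min = 2.06 - 0.52 = 1.540
L(0,8) = 138, L_eff = 138/255 = 0.541176
t(0,8) = 2.06 - 1.540·0.541176 = 1.227
Σt over all 9·5 pixels = 368779/6375 ≈ 57.8476863
V = pitch²·Σt = 1.22²·368779/6375 = 86.100

t(0,8)=1.227 V=86.100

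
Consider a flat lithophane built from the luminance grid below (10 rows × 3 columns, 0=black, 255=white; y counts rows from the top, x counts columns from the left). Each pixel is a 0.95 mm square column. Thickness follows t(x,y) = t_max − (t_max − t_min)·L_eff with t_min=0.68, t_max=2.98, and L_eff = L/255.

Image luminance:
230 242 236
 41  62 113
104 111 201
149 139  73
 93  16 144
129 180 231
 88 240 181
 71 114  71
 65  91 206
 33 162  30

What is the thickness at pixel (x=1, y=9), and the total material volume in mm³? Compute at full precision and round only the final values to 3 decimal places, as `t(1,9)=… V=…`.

t(1,9)=1.519 V=49.376

span = t_max - t_min = 2.98 - 0.68 = 2.300
L(1,9) = 162, L_eff = 162/255 = 0.635294
t(1,9) = 2.98 - 2.300·0.635294 = 1.519
Σt over all 10·3 pixels = 23252/425 ≈ 54.7105882
V = pitch²·Σt = 0.95²·23252/425 = 49.376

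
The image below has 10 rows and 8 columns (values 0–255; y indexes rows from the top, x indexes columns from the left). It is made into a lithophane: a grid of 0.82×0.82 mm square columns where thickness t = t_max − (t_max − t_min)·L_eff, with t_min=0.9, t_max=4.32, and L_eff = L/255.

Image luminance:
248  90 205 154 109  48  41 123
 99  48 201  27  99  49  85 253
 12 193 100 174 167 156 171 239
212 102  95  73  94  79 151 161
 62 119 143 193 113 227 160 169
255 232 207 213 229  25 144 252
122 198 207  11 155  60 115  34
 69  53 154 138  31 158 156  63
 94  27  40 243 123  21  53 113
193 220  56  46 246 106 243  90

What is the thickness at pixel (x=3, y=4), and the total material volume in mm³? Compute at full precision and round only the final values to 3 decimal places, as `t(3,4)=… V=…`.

t(3,4)=1.732 V=138.242

span = t_max - t_min = 4.32 - 0.9 = 3.420
L(3,4) = 193, L_eff = 193/255 = 0.756863
t(3,4) = 4.32 - 3.420·0.756863 = 1.732
Σt over all 10·8 pixels = 873777/4250 ≈ 205.5945882
V = pitch²·Σt = 0.82²·873777/4250 = 138.242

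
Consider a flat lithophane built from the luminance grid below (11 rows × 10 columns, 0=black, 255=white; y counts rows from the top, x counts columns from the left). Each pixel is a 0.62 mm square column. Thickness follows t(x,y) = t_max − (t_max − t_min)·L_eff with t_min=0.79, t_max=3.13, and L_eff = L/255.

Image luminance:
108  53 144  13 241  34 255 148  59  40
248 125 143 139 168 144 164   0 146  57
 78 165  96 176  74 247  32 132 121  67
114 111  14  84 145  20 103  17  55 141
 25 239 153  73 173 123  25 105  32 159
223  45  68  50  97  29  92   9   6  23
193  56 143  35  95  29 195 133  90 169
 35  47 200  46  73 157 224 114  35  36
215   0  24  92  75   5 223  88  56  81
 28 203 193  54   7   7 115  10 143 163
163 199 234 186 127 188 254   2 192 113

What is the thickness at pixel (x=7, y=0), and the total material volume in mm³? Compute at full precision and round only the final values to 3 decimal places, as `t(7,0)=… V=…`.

t(7,0)=1.772 V=91.025

span = t_max - t_min = 3.13 - 0.79 = 2.340
L(7,0) = 148, L_eff = 148/255 = 0.580392
t(7,0) = 3.13 - 2.340·0.580392 = 1.772
Σt over all 11·10 pixels = 100639/425 ≈ 236.7976471
V = pitch²·Σt = 0.62²·100639/425 = 91.025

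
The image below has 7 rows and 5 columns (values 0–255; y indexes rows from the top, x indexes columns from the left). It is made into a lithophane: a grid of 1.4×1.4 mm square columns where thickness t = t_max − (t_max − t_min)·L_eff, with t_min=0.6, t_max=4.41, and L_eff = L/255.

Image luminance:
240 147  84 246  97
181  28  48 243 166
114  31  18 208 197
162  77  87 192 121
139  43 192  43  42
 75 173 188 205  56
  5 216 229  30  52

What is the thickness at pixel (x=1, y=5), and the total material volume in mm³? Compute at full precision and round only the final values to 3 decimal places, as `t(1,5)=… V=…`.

span = t_max - t_min = 4.41 - 0.6 = 3.810
L(1,5) = 173, L_eff = 173/255 = 0.678431
t(1,5) = 4.41 - 3.810·0.678431 = 1.825
Σt over all 7·5 pixels = 15127/170 ≈ 88.9823529
V = pitch²·Σt = 1.4²·15127/170 = 174.405

t(1,5)=1.825 V=174.405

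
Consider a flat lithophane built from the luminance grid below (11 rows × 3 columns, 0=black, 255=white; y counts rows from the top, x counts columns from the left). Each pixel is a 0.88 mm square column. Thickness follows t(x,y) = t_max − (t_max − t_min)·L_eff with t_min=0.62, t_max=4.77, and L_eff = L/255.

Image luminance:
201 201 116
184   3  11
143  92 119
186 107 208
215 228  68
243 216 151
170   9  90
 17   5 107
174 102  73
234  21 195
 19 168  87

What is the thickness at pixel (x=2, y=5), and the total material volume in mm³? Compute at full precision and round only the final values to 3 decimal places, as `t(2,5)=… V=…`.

t(2,5)=2.313 V=69.432

span = t_max - t_min = 4.77 - 0.62 = 4.150
L(2,5) = 151, L_eff = 151/255 = 0.592157
t(2,5) = 4.77 - 4.150·0.592157 = 2.313
Σt over all 11·3 pixels = 228631/2550 ≈ 89.6592157
V = pitch²·Σt = 0.88²·228631/2550 = 69.432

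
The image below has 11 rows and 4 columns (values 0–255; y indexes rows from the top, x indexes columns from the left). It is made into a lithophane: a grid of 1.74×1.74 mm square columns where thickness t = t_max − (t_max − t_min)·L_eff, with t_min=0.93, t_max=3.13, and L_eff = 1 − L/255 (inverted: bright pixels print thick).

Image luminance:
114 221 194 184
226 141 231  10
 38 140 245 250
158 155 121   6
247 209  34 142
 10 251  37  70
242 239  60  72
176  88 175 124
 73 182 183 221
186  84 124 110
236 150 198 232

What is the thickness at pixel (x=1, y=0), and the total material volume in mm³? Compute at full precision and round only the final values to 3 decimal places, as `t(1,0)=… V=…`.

t(1,0)=2.837 V=295.997

span = t_max - t_min = 3.13 - 0.93 = 2.200
L(1,0) = 221, L_eff = 1 - 221/255 = 0.133333 (inverted)
t(1,0) = 3.13 - 2.200·0.133333 = 2.837
Σt over all 11·4 pixels = 124652/1275 ≈ 97.7662745
V = pitch²·Σt = 1.74²·124652/1275 = 295.997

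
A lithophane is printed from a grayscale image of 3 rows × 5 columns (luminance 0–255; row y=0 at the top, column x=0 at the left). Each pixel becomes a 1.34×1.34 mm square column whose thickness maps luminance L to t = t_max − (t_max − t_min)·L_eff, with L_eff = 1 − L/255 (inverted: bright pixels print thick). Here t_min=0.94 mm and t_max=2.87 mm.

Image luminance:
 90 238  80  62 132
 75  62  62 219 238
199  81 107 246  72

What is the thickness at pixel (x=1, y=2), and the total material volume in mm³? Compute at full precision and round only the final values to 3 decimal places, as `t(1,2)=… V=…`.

span = t_max - t_min = 2.87 - 0.94 = 1.930
L(1,2) = 81, L_eff = 1 - 81/255 = 0.682353 (inverted)
t(1,2) = 2.87 - 1.930·0.682353 = 1.553
Σt over all 3·5 pixels = 738409/25500 ≈ 28.9572157
V = pitch²·Σt = 1.34²·738409/25500 = 51.996

t(1,2)=1.553 V=51.996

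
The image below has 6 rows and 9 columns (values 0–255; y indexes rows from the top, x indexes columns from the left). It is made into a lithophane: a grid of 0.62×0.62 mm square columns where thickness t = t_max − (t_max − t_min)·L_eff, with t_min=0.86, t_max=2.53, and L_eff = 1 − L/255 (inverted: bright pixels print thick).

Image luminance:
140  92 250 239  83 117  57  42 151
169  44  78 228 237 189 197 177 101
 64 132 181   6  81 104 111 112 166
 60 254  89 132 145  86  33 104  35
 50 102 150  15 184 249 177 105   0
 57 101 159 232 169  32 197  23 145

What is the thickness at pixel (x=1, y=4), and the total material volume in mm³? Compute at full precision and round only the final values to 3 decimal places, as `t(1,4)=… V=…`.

span = t_max - t_min = 2.53 - 0.86 = 1.670
L(1,4) = 102, L_eff = 1 - 102/255 = 0.600000 (inverted)
t(1,4) = 2.53 - 1.670·0.600000 = 1.528
Σt over all 6·9 pixels = 763977/8500 ≈ 89.8796471
V = pitch²·Σt = 0.62²·763977/8500 = 34.550

t(1,4)=1.528 V=34.550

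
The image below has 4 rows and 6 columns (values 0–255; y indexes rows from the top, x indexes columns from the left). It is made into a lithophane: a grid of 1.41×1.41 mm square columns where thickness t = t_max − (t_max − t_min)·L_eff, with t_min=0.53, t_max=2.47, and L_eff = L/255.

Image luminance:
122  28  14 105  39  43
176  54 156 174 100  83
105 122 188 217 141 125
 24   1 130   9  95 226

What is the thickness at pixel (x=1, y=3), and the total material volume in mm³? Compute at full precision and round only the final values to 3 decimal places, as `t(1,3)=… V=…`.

t(1,3)=2.462 V=80.390

span = t_max - t_min = 2.47 - 0.53 = 1.940
L(1,3) = 1, L_eff = 1/255 = 0.003922
t(1,3) = 2.47 - 1.940·0.003922 = 2.462
Σt over all 4·6 pixels = 515551/12750 ≈ 40.4353725
V = pitch²·Σt = 1.41²·515551/12750 = 80.390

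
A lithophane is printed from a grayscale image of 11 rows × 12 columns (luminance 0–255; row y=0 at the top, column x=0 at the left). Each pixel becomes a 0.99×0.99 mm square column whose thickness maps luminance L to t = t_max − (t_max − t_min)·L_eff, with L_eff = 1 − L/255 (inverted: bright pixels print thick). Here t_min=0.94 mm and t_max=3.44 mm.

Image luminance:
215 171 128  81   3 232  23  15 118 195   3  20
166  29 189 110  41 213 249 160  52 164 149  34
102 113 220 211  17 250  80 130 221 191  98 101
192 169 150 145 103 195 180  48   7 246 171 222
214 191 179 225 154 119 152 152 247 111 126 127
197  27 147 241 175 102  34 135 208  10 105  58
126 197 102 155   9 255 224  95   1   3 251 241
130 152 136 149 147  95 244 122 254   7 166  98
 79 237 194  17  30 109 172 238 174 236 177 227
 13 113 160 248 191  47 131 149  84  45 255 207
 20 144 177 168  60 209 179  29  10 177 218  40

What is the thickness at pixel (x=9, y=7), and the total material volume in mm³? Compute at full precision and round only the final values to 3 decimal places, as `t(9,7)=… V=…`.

t(9,7)=1.009 V=295.348

span = t_max - t_min = 3.44 - 0.94 = 2.500
L(9,7) = 7, L_eff = 1 - 7/255 = 0.972549 (inverted)
t(9,7) = 3.44 - 2.500·0.972549 = 1.009
Σt over all 11·12 pixels = 256143/850 ≈ 301.3447059
V = pitch²·Σt = 0.99²·256143/850 = 295.348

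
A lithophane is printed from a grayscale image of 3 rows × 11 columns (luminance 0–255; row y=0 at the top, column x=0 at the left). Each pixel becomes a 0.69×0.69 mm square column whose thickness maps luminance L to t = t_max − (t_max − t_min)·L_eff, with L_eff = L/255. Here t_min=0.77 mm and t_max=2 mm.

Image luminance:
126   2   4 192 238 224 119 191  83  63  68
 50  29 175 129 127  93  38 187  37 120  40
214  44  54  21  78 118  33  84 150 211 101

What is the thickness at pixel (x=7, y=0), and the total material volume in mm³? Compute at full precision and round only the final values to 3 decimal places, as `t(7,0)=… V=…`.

t(7,0)=1.079 V=23.516

span = t_max - t_min = 2 - 0.77 = 1.230
L(7,0) = 191, L_eff = 191/255 = 0.749020
t(7,0) = 2 - 1.230·0.749020 = 1.079
Σt over all 3·11 pixels = 419837/8500 ≈ 49.3925882
V = pitch²·Σt = 0.69²·419837/8500 = 23.516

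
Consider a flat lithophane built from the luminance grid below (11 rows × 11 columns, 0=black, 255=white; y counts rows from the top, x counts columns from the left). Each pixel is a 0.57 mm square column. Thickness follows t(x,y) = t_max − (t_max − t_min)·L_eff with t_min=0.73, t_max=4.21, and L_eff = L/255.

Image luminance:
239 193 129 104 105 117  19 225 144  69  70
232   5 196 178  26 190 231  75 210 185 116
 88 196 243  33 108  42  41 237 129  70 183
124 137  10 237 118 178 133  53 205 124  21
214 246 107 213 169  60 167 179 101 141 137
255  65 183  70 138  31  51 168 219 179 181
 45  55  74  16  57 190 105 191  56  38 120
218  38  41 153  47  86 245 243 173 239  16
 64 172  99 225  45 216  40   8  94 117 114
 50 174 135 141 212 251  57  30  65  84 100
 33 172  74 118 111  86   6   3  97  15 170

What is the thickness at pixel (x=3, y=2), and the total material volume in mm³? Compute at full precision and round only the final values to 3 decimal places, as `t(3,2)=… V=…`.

t(3,2)=3.760 V=99.593

span = t_max - t_min = 4.21 - 0.73 = 3.480
L(3,2) = 33, L_eff = 33/255 = 0.129412
t(3,2) = 4.21 - 3.480·0.129412 = 3.760
Σt over all 11·11 pixels = 2605529/8500 ≈ 306.5328235
V = pitch²·Σt = 0.57²·2605529/8500 = 99.593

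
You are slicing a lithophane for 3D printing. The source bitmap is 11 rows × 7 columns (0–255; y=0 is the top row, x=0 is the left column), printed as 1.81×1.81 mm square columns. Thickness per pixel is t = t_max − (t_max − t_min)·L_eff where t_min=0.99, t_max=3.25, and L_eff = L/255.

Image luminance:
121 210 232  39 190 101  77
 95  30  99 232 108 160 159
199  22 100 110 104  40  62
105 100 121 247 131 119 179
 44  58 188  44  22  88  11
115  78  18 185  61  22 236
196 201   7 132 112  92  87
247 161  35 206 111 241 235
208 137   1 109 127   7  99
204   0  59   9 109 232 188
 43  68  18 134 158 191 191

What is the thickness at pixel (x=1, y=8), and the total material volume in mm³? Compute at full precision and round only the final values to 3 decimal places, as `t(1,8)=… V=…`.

span = t_max - t_min = 3.25 - 0.99 = 2.260
L(1,8) = 137, L_eff = 137/255 = 0.537255
t(1,8) = 3.25 - 2.260·0.537255 = 2.036
Σt over all 11·7 pixels = 4343533/25500 ≈ 170.3346275
V = pitch²·Σt = 1.81²·4343533/25500 = 558.033

t(1,8)=2.036 V=558.033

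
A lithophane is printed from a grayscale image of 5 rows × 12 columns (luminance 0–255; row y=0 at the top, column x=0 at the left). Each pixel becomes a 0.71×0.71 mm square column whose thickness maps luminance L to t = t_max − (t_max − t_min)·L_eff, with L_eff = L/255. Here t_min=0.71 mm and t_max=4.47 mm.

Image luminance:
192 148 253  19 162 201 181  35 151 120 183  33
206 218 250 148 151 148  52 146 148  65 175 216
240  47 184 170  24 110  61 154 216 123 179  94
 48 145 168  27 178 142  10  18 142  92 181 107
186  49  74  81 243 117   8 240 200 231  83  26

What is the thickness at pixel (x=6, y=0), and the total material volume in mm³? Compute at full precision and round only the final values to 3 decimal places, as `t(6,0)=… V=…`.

t(6,0)=1.801 V=75.743

span = t_max - t_min = 4.47 - 0.71 = 3.760
L(6,0) = 181, L_eff = 181/255 = 0.709804
t(6,0) = 4.47 - 3.760·0.709804 = 1.801
Σt over all 5·12 pixels = 957869/6375 ≈ 150.2539608
V = pitch²·Σt = 0.71²·957869/6375 = 75.743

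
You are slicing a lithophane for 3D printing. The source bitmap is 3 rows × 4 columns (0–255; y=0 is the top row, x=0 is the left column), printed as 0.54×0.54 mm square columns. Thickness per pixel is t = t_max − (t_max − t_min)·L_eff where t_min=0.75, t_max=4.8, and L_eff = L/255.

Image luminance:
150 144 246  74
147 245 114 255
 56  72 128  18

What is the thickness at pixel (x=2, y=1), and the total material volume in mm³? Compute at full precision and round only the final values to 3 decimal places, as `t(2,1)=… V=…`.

span = t_max - t_min = 4.8 - 0.75 = 4.050
L(2,1) = 114, L_eff = 114/255 = 0.447059
t(2,1) = 4.8 - 4.050·0.447059 = 2.989
Σt over all 3·4 pixels = 31.41
V = pitch²·Σt = 0.54²·31.41 = 9.159

t(2,1)=2.989 V=9.159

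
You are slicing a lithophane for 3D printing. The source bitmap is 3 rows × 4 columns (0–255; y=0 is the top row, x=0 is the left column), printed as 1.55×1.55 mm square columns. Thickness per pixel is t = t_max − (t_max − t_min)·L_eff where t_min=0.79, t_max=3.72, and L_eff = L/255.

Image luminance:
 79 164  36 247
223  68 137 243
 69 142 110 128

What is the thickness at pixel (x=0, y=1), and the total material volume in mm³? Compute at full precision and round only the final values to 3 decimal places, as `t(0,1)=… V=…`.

span = t_max - t_min = 3.72 - 0.79 = 2.930
L(0,1) = 223, L_eff = 223/255 = 0.874510
t(0,1) = 3.72 - 2.930·0.874510 = 1.158
Σt over all 3·4 pixels = 328021/12750 ≈ 25.7271373
V = pitch²·Σt = 1.55²·328021/12750 = 61.809

t(0,1)=1.158 V=61.809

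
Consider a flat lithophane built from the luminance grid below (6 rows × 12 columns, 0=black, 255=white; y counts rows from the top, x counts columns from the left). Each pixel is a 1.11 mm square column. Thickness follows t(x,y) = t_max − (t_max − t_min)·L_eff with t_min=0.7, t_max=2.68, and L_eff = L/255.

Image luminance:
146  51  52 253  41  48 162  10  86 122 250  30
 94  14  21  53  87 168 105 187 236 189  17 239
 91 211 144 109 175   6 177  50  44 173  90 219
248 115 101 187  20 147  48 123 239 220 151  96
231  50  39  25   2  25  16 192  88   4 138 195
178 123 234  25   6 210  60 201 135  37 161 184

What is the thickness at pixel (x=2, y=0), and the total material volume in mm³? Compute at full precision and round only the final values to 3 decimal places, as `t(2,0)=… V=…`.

t(2,0)=2.276 V=157.346

span = t_max - t_min = 2.68 - 0.7 = 1.980
L(2,0) = 52, L_eff = 52/255 = 0.203922
t(2,0) = 2.68 - 1.980·0.203922 = 2.276
Σt over all 6·12 pixels = 271374/2125 ≈ 127.7054118
V = pitch²·Σt = 1.11²·271374/2125 = 157.346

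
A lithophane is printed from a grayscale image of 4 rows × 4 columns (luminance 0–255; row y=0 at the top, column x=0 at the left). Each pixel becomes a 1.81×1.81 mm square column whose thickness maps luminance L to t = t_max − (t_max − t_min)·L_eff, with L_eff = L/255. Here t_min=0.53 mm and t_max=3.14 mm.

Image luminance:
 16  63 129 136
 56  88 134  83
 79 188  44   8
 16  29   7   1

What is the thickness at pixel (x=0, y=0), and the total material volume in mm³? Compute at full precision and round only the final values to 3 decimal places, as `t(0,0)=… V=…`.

span = t_max - t_min = 3.14 - 0.53 = 2.610
L(0,0) = 16, L_eff = 16/255 = 0.062745
t(0,0) = 3.14 - 2.610·0.062745 = 2.976
Σt over all 4·4 pixels = 333341/8500 ≈ 39.2165882
V = pitch²·Σt = 1.81²·333341/8500 = 128.477

t(0,0)=2.976 V=128.477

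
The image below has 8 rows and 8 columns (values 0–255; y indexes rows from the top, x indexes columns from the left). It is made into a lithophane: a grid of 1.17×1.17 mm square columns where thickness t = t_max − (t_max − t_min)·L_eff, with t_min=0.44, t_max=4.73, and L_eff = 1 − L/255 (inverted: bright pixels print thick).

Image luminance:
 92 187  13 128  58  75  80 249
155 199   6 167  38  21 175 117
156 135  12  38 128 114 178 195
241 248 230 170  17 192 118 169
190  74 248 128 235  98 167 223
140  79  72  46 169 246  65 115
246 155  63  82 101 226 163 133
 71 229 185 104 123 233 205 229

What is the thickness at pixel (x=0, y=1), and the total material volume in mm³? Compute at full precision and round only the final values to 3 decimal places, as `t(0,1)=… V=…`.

span = t_max - t_min = 4.73 - 0.44 = 4.290
L(0,1) = 155, L_eff = 1 - 155/255 = 0.392157 (inverted)
t(0,1) = 4.73 - 4.290·0.392157 = 3.048
Σt over all 8·8 pixels = 379588/2125 ≈ 178.6296471
V = pitch²·Σt = 1.17²·379588/2125 = 244.526

t(0,1)=3.048 V=244.526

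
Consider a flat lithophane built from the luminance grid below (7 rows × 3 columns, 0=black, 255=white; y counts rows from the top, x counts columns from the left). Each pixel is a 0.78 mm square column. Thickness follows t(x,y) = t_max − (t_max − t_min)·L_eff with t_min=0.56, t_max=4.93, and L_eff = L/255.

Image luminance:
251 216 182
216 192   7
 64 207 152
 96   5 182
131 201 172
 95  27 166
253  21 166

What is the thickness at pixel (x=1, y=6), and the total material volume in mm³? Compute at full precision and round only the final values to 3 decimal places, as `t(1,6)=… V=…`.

span = t_max - t_min = 4.93 - 0.56 = 4.370
L(1,6) = 21, L_eff = 21/255 = 0.082353
t(1,6) = 4.93 - 4.370·0.082353 = 4.570
Σt over all 7·3 pixels = 1328141/25500 ≈ 52.0839608
V = pitch²·Σt = 0.78²·1328141/25500 = 31.688

t(1,6)=4.570 V=31.688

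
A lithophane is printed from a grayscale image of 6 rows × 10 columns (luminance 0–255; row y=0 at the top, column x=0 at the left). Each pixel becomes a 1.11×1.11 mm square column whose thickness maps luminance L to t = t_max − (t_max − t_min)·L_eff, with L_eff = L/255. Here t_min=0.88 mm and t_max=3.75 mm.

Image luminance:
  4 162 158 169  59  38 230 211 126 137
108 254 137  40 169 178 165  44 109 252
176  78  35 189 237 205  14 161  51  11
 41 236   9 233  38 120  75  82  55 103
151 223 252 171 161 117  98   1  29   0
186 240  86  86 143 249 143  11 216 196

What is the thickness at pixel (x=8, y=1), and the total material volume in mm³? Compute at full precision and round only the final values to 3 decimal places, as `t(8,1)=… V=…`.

span = t_max - t_min = 3.75 - 0.88 = 2.870
L(8,1) = 109, L_eff = 109/255 = 0.427451
t(8,1) = 3.75 - 2.870·0.427451 = 2.523
Σt over all 6·10 pixels = 1769827/12750 ≈ 138.8099608
V = pitch²·Σt = 1.11²·1769827/12750 = 171.028

t(8,1)=2.523 V=171.028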